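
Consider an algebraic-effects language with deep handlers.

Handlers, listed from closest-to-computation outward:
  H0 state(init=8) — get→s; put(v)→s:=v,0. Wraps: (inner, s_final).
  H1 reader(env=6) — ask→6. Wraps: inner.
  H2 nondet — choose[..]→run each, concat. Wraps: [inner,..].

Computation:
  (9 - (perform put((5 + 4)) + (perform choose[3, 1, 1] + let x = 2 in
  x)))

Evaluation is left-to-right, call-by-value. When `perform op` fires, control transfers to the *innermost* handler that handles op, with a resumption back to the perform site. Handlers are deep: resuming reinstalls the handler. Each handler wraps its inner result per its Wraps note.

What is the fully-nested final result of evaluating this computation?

Working:
put(9) @ H0 ⇒ s:=9
choose[3, 1, 1] @ H2
  branch[0] choose=3:
    H0 returns (4, 9)
    H1 returns (4, 9)
    H2 returns [(4, 9)]
  branch[1] choose=1:
    H0 returns (6, 9)
    H1 returns (6, 9)
    H2 returns [(6, 9)]
  branch[2] choose=1:
    H0 returns (6, 9)
    H1 returns (6, 9)
    H2 returns [(6, 9)]
= [(4, 9), (6, 9), (6, 9)]

Answer: [(4, 9), (6, 9), (6, 9)]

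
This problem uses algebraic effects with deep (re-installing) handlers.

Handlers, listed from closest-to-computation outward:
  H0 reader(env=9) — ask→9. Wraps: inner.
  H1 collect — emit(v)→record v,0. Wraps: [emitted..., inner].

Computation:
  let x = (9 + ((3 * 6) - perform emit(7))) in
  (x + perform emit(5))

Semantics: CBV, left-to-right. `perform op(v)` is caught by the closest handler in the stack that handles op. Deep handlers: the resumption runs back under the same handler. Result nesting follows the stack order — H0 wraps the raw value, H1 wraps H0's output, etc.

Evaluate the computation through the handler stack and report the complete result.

Evaluation trace:
emit(7) @ H1 ⇒ out+=7
emit(5) @ H1 ⇒ out+=5
H0 returns 27
H1 returns [7, 5, 27]
= [7, 5, 27]

Answer: [7, 5, 27]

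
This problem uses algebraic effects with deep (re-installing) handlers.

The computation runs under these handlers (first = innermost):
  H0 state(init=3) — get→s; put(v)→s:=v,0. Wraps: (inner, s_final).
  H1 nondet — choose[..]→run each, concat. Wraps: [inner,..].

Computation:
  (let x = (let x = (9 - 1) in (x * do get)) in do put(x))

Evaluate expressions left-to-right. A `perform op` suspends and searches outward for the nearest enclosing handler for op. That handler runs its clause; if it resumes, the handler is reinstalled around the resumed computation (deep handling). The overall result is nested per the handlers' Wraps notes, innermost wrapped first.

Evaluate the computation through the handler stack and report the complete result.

Step-by-step:
get @ H0 ⇒ 3
put(24) @ H0 ⇒ s:=24
H0 returns (0, 24)
H1 returns [(0, 24)]
= [(0, 24)]

Answer: [(0, 24)]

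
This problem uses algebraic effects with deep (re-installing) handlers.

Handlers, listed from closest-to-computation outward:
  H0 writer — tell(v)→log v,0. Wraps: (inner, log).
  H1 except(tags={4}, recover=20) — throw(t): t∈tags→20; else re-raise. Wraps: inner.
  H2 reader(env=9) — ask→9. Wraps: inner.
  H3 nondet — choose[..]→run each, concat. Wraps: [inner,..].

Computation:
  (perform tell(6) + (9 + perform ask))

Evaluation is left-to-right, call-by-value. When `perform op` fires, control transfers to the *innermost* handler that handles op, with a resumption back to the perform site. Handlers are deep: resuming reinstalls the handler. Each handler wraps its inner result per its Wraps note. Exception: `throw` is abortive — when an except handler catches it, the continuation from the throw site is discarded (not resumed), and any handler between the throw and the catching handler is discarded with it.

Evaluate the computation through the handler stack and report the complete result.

Evaluation trace:
tell(6) @ H0 ⇒ log+=6
ask @ H2 ⇒ 9
H0 returns (18, (6))
H1 returns (18, (6))
H2 returns (18, (6))
H3 returns [(18, (6))]
= [(18, (6))]

Answer: [(18, (6))]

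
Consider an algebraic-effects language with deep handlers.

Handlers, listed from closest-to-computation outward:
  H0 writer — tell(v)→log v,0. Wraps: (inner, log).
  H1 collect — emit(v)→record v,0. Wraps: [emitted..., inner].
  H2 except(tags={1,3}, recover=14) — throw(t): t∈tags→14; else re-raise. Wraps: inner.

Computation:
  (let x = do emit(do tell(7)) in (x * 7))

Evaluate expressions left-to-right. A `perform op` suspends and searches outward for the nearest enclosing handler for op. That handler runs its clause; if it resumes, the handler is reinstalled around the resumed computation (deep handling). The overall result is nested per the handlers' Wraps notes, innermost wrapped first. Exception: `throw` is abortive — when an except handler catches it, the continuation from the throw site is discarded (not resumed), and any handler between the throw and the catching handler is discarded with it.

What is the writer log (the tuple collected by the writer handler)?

Answer: (7)

Evaluation trace:
tell(7) @ H0 ⇒ log+=7
emit(0) @ H1 ⇒ out+=0
H0 returns (0, (7))
H1 returns [0, (0, (7))]
H2 returns [0, (0, (7))]
= [0, (0, (7))]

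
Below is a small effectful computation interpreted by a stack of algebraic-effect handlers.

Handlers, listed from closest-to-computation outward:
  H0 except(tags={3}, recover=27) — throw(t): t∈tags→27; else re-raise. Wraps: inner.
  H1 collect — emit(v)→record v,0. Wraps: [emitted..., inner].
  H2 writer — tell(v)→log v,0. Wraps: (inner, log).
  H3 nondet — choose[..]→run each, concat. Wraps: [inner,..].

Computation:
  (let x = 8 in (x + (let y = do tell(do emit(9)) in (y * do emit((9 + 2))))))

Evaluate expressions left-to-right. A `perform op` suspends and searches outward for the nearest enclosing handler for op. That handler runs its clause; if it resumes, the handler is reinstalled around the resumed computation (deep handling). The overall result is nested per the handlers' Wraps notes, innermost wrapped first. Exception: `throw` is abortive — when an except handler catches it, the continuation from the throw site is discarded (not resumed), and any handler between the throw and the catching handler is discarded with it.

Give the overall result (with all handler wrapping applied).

Answer: [([9, 11, 8], (0))]

Step-by-step:
emit(9) @ H1 ⇒ out+=9
tell(0) @ H2 ⇒ log+=0
emit(11) @ H1 ⇒ out+=11
H0 returns 8
H1 returns [9, 11, 8]
H2 returns ([9, 11, 8], (0))
H3 returns [([9, 11, 8], (0))]
= [([9, 11, 8], (0))]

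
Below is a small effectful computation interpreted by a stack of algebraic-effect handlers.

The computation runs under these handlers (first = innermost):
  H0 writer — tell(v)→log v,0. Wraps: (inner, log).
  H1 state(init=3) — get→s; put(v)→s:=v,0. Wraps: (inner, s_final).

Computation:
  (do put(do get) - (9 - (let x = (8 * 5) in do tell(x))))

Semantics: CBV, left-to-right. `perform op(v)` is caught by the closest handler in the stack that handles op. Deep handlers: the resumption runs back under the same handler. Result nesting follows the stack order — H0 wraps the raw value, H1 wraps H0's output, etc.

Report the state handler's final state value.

Evaluation trace:
get @ H1 ⇒ 3
put(3) @ H1 ⇒ s:=3
tell(40) @ H0 ⇒ log+=40
H0 returns (-9, (40))
H1 returns ((-9, (40)), 3)
= ((-9, (40)), 3)

Answer: 3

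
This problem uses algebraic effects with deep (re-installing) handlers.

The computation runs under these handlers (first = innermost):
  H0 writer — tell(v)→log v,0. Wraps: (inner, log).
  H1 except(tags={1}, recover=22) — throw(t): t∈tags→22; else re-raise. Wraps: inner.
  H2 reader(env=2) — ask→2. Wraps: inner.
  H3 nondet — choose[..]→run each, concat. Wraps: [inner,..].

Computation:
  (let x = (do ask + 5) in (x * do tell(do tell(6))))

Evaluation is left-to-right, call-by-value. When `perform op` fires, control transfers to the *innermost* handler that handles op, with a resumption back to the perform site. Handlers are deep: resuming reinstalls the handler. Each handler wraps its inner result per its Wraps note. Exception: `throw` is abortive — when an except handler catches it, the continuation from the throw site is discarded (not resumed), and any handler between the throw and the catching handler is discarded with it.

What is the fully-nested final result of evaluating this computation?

Answer: [(0, (6, 0))]

Evaluation trace:
ask @ H2 ⇒ 2
tell(6) @ H0 ⇒ log+=6
tell(0) @ H0 ⇒ log+=0
H0 returns (0, (6, 0))
H1 returns (0, (6, 0))
H2 returns (0, (6, 0))
H3 returns [(0, (6, 0))]
= [(0, (6, 0))]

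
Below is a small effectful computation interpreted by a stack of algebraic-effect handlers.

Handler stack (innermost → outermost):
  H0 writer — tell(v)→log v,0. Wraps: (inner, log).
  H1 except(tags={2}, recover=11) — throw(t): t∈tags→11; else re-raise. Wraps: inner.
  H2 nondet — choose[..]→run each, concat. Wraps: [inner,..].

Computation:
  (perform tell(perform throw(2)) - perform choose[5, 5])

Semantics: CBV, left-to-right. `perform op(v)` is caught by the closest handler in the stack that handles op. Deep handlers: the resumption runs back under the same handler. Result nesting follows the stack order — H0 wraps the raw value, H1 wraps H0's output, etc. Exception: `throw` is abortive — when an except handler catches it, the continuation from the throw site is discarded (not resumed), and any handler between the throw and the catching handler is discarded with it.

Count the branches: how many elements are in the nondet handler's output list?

Evaluation trace:
throw(2) @ H1 caught ⇒ 11
H2 returns [11]
= [11]

Answer: 1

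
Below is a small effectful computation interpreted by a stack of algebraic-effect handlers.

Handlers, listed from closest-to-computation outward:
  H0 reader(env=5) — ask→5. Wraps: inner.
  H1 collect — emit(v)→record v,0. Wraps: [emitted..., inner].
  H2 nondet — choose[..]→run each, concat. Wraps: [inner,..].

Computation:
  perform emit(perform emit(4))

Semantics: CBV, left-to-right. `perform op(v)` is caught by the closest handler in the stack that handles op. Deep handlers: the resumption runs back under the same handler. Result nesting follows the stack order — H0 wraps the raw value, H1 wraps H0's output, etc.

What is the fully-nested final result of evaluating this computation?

Evaluation trace:
emit(4) @ H1 ⇒ out+=4
emit(0) @ H1 ⇒ out+=0
H0 returns 0
H1 returns [4, 0, 0]
H2 returns [[4, 0, 0]]
= [[4, 0, 0]]

Answer: [[4, 0, 0]]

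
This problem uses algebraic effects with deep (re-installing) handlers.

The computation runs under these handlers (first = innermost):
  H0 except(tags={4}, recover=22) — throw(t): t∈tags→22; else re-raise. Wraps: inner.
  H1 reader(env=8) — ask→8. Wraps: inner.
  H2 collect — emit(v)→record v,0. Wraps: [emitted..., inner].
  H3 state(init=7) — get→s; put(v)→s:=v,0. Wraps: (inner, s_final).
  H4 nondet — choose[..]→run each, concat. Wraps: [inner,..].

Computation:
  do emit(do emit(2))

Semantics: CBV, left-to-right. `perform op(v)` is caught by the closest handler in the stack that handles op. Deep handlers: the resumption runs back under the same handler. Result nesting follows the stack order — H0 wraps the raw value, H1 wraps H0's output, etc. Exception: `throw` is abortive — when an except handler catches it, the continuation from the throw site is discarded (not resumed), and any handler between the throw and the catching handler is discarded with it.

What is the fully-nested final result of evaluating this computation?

Answer: [([2, 0, 0], 7)]

Working:
emit(2) @ H2 ⇒ out+=2
emit(0) @ H2 ⇒ out+=0
H0 returns 0
H1 returns 0
H2 returns [2, 0, 0]
H3 returns ([2, 0, 0], 7)
H4 returns [([2, 0, 0], 7)]
= [([2, 0, 0], 7)]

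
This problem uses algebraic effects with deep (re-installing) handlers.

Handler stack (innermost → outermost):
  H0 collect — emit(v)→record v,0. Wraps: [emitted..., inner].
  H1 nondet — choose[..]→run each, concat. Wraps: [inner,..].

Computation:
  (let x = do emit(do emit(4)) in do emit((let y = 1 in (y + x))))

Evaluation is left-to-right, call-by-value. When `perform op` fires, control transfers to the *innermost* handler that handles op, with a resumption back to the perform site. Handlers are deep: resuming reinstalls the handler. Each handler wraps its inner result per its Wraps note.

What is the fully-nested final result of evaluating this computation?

Answer: [[4, 0, 1, 0]]

Working:
emit(4) @ H0 ⇒ out+=4
emit(0) @ H0 ⇒ out+=0
emit(1) @ H0 ⇒ out+=1
H0 returns [4, 0, 1, 0]
H1 returns [[4, 0, 1, 0]]
= [[4, 0, 1, 0]]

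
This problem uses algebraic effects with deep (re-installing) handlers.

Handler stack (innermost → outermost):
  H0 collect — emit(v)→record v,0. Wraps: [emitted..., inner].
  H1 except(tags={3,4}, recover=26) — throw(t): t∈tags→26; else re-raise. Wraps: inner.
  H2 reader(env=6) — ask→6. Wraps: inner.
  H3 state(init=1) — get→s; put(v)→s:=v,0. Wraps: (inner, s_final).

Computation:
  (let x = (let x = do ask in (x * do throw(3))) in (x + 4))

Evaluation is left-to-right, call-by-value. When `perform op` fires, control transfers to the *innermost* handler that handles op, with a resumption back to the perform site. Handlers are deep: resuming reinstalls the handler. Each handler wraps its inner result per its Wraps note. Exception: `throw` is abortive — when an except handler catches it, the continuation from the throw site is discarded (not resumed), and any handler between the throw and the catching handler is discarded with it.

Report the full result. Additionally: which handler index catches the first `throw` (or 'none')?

Answer: (26, 1) ; first throw caught by: H1

Step-by-step:
ask @ H2 ⇒ 6
throw(3) @ H1 caught ⇒ 26
H2 returns 26
H3 returns (26, 1)
= (26, 1)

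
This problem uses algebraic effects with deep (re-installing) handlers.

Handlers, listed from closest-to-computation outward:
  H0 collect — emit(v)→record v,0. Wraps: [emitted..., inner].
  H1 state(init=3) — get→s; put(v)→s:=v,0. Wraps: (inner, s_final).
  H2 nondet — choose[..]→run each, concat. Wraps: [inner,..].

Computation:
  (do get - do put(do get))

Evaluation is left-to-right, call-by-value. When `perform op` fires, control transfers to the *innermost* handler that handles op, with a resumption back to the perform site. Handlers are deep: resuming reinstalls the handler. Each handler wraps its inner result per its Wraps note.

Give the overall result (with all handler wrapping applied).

Evaluation trace:
get @ H1 ⇒ 3
get @ H1 ⇒ 3
put(3) @ H1 ⇒ s:=3
H0 returns [3]
H1 returns ([3], 3)
H2 returns [([3], 3)]
= [([3], 3)]

Answer: [([3], 3)]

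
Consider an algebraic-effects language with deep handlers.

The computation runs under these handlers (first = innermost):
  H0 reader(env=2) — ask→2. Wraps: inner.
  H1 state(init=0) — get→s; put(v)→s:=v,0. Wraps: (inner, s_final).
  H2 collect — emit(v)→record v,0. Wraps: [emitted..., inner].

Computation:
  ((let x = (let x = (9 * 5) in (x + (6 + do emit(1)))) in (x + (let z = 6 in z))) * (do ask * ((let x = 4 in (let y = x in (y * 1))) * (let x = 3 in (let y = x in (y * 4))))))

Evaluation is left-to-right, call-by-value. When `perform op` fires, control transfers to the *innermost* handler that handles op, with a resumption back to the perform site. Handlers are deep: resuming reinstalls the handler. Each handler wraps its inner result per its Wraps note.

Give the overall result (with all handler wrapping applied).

Working:
emit(1) @ H2 ⇒ out+=1
ask @ H0 ⇒ 2
H0 returns 5472
H1 returns (5472, 0)
H2 returns [1, (5472, 0)]
= [1, (5472, 0)]

Answer: [1, (5472, 0)]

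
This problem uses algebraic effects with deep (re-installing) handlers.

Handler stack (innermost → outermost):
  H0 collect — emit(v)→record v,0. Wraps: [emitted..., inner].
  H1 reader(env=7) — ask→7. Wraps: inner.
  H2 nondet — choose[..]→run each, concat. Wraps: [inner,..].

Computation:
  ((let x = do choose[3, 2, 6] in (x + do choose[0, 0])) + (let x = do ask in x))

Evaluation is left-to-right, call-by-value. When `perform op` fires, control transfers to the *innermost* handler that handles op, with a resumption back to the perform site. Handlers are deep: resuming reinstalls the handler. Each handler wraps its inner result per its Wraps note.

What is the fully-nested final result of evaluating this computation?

Answer: [[10], [10], [9], [9], [13], [13]]

Step-by-step:
choose[3, 2, 6] @ H2
  branch[0] choose=3:
    choose[0, 0] @ H2
      branch[0] choose=0:
        ask @ H1 ⇒ 7
        H0 returns [10]
        H1 returns [10]
        H2 returns [[10]]
      branch[1] choose=0:
        ask @ H1 ⇒ 7
        H0 returns [10]
        H1 returns [10]
        H2 returns [[10]]
  branch[1] choose=2:
    choose[0, 0] @ H2
      branch[0] choose=0:
        ask @ H1 ⇒ 7
        H0 returns [9]
        H1 returns [9]
        H2 returns [[9]]
      branch[1] choose=0:
        ask @ H1 ⇒ 7
        H0 returns [9]
        H1 returns [9]
        H2 returns [[9]]
  branch[2] choose=6:
    choose[0, 0] @ H2
      branch[0] choose=0:
        ask @ H1 ⇒ 7
        H0 returns [13]
        H1 returns [13]
        H2 returns [[13]]
      branch[1] choose=0:
        ask @ H1 ⇒ 7
        H0 returns [13]
        H1 returns [13]
        H2 returns [[13]]
= [[10], [10], [9], [9], [13], [13]]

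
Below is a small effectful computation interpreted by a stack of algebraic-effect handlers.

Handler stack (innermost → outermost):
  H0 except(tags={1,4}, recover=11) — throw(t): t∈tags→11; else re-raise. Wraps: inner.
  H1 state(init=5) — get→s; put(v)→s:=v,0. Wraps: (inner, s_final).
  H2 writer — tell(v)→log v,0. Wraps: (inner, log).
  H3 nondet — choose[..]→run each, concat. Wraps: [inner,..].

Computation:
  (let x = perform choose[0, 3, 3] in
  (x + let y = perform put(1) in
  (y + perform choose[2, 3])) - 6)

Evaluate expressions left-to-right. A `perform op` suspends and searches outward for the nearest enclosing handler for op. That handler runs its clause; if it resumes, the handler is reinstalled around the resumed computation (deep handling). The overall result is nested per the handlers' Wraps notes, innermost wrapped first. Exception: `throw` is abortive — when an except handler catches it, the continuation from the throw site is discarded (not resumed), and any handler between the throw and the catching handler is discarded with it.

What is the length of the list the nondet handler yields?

Answer: 6

Working:
choose[0, 3, 3] @ H3
  branch[0] choose=0:
    put(1) @ H1 ⇒ s:=1
    choose[2, 3] @ H3
      branch[0] choose=2:
        H0 returns -4
        H1 returns (-4, 1)
        H2 returns ((-4, 1), ())
        H3 returns [((-4, 1), ())]
      branch[1] choose=3:
        H0 returns -3
        H1 returns (-3, 1)
        H2 returns ((-3, 1), ())
        H3 returns [((-3, 1), ())]
  branch[1] choose=3:
    put(1) @ H1 ⇒ s:=1
    choose[2, 3] @ H3
      branch[0] choose=2:
        H0 returns -1
        H1 returns (-1, 1)
        H2 returns ((-1, 1), ())
        H3 returns [((-1, 1), ())]
      branch[1] choose=3:
        H0 returns 0
        H1 returns (0, 1)
        H2 returns ((0, 1), ())
        H3 returns [((0, 1), ())]
  branch[2] choose=3:
    put(1) @ H1 ⇒ s:=1
    choose[2, 3] @ H3
      branch[0] choose=2:
        H0 returns -1
        H1 returns (-1, 1)
        H2 returns ((-1, 1), ())
        H3 returns [((-1, 1), ())]
      branch[1] choose=3:
        H0 returns 0
        H1 returns (0, 1)
        H2 returns ((0, 1), ())
        H3 returns [((0, 1), ())]
= [((-4, 1), ()), ((-3, 1), ()), ((-1, 1), ()), ((0, 1), ()), ((-1, 1), ()), ((0, 1), ())]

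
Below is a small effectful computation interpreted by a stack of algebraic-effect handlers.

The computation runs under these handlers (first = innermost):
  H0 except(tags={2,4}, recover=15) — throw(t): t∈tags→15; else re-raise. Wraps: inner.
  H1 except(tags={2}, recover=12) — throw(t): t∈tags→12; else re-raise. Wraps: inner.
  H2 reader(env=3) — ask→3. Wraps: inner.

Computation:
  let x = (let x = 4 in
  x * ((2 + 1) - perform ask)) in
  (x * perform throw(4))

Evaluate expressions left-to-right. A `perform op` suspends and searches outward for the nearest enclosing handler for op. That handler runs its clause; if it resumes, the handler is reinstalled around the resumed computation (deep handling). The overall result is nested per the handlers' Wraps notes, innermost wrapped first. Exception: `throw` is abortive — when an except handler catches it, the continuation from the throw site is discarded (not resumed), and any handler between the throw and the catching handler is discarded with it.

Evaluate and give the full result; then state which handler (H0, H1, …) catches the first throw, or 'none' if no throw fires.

Step-by-step:
ask @ H2 ⇒ 3
throw(4) @ H0 caught ⇒ 15
H1 returns 15
H2 returns 15
= 15

Answer: 15 ; first throw caught by: H0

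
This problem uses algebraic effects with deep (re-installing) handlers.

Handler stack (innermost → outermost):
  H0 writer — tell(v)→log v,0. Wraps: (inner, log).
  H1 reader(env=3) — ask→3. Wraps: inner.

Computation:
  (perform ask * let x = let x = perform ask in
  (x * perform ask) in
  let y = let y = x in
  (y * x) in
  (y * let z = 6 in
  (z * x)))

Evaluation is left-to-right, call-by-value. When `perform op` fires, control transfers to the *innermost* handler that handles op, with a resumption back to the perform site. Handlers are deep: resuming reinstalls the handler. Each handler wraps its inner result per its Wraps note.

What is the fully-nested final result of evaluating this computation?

Evaluation trace:
ask @ H1 ⇒ 3
ask @ H1 ⇒ 3
ask @ H1 ⇒ 3
H0 returns (13122, ())
H1 returns (13122, ())
= (13122, ())

Answer: (13122, ())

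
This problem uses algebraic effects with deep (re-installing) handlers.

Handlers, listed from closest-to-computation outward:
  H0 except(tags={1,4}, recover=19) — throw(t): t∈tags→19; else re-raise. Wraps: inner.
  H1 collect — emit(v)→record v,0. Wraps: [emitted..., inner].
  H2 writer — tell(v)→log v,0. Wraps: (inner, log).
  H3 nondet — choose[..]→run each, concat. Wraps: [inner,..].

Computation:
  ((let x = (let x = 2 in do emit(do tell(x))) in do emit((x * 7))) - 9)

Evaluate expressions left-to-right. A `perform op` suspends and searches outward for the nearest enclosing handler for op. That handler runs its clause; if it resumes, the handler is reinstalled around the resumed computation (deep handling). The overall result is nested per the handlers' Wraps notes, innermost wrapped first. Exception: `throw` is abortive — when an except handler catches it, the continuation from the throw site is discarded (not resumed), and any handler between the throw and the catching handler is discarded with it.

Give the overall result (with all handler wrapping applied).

Answer: [([0, 0, -9], (2))]

Step-by-step:
tell(2) @ H2 ⇒ log+=2
emit(0) @ H1 ⇒ out+=0
emit(0) @ H1 ⇒ out+=0
H0 returns -9
H1 returns [0, 0, -9]
H2 returns ([0, 0, -9], (2))
H3 returns [([0, 0, -9], (2))]
= [([0, 0, -9], (2))]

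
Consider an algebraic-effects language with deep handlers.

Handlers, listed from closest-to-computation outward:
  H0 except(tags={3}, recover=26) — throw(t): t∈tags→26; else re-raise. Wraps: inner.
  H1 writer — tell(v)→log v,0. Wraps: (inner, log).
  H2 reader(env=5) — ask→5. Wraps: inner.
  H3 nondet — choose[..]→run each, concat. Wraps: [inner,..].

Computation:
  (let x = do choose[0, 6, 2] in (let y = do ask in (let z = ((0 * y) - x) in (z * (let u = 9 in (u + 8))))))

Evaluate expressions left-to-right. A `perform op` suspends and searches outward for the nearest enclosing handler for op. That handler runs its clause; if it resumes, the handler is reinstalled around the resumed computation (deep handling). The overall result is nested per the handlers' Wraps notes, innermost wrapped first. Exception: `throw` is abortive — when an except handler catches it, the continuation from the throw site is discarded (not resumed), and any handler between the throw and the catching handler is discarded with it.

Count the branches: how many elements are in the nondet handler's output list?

Working:
choose[0, 6, 2] @ H3
  branch[0] choose=0:
    ask @ H2 ⇒ 5
    H0 returns 0
    H1 returns (0, ())
    H2 returns (0, ())
    H3 returns [(0, ())]
  branch[1] choose=6:
    ask @ H2 ⇒ 5
    H0 returns -102
    H1 returns (-102, ())
    H2 returns (-102, ())
    H3 returns [(-102, ())]
  branch[2] choose=2:
    ask @ H2 ⇒ 5
    H0 returns -34
    H1 returns (-34, ())
    H2 returns (-34, ())
    H3 returns [(-34, ())]
= [(0, ()), (-102, ()), (-34, ())]

Answer: 3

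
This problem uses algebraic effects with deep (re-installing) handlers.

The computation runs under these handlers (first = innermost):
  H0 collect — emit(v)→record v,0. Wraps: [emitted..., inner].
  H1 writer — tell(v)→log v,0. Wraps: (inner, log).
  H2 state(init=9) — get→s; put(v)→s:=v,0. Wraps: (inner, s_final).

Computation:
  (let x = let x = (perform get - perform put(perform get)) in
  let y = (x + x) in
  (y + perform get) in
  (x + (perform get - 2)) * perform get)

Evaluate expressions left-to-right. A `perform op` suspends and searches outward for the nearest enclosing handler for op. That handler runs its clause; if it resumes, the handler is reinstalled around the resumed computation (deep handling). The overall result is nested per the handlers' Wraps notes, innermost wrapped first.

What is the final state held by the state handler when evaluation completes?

Step-by-step:
get @ H2 ⇒ 9
get @ H2 ⇒ 9
put(9) @ H2 ⇒ s:=9
get @ H2 ⇒ 9
get @ H2 ⇒ 9
get @ H2 ⇒ 9
H0 returns [306]
H1 returns ([306], ())
H2 returns (([306], ()), 9)
= (([306], ()), 9)

Answer: 9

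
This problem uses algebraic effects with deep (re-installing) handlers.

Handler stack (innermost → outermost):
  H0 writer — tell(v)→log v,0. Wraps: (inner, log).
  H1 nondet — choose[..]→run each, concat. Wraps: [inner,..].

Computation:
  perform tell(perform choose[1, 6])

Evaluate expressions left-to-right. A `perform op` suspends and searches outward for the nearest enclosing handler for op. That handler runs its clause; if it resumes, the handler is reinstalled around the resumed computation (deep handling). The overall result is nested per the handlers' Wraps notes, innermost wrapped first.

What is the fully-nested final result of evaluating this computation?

Working:
choose[1, 6] @ H1
  branch[0] choose=1:
    tell(1) @ H0 ⇒ log+=1
    H0 returns (0, (1))
    H1 returns [(0, (1))]
  branch[1] choose=6:
    tell(6) @ H0 ⇒ log+=6
    H0 returns (0, (6))
    H1 returns [(0, (6))]
= [(0, (1)), (0, (6))]

Answer: [(0, (1)), (0, (6))]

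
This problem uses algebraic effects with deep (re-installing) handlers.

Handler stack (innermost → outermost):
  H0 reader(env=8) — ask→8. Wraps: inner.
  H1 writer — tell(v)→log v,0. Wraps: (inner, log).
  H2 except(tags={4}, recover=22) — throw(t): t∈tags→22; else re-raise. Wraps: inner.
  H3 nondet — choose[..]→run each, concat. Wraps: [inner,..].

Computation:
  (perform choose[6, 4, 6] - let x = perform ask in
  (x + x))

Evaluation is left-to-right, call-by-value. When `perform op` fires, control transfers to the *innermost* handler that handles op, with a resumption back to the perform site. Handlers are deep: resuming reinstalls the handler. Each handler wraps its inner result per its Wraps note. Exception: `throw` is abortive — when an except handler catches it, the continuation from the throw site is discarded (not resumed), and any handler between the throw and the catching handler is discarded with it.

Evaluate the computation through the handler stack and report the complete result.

Answer: [(-10, ()), (-12, ()), (-10, ())]

Working:
choose[6, 4, 6] @ H3
  branch[0] choose=6:
    ask @ H0 ⇒ 8
    H0 returns -10
    H1 returns (-10, ())
    H2 returns (-10, ())
    H3 returns [(-10, ())]
  branch[1] choose=4:
    ask @ H0 ⇒ 8
    H0 returns -12
    H1 returns (-12, ())
    H2 returns (-12, ())
    H3 returns [(-12, ())]
  branch[2] choose=6:
    ask @ H0 ⇒ 8
    H0 returns -10
    H1 returns (-10, ())
    H2 returns (-10, ())
    H3 returns [(-10, ())]
= [(-10, ()), (-12, ()), (-10, ())]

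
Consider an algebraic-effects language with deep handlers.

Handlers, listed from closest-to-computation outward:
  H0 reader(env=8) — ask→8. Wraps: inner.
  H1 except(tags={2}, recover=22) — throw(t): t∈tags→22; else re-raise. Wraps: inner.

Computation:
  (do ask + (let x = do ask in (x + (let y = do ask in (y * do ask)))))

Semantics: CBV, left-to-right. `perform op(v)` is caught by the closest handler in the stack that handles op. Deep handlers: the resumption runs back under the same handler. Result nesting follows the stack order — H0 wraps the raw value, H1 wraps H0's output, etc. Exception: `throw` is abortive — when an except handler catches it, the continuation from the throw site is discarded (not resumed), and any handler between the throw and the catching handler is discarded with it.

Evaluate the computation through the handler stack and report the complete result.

Step-by-step:
ask @ H0 ⇒ 8
ask @ H0 ⇒ 8
ask @ H0 ⇒ 8
ask @ H0 ⇒ 8
H0 returns 80
H1 returns 80
= 80

Answer: 80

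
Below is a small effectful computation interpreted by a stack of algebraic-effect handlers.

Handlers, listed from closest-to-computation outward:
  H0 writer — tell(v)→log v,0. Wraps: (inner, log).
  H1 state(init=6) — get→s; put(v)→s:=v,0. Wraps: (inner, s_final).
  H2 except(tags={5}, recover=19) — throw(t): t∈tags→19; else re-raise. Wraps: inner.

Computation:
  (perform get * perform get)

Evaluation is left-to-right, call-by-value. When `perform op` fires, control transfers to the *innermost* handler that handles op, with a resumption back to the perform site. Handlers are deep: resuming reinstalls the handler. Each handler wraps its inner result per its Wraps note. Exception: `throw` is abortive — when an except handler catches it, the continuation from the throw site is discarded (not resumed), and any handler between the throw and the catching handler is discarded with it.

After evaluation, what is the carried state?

Answer: 6

Step-by-step:
get @ H1 ⇒ 6
get @ H1 ⇒ 6
H0 returns (36, ())
H1 returns ((36, ()), 6)
H2 returns ((36, ()), 6)
= ((36, ()), 6)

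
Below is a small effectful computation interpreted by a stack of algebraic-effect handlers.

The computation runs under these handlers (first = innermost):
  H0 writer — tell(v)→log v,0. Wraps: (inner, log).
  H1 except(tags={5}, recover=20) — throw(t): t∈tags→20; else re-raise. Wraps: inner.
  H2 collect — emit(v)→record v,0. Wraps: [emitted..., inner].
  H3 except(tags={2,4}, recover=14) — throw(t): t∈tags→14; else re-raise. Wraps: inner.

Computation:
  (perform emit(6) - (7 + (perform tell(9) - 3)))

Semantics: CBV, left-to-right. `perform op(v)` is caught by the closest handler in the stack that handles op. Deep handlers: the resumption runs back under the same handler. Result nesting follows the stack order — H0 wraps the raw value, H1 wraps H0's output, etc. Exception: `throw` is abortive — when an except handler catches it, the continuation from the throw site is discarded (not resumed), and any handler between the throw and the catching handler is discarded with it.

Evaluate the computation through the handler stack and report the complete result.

Answer: [6, (-4, (9))]

Step-by-step:
emit(6) @ H2 ⇒ out+=6
tell(9) @ H0 ⇒ log+=9
H0 returns (-4, (9))
H1 returns (-4, (9))
H2 returns [6, (-4, (9))]
H3 returns [6, (-4, (9))]
= [6, (-4, (9))]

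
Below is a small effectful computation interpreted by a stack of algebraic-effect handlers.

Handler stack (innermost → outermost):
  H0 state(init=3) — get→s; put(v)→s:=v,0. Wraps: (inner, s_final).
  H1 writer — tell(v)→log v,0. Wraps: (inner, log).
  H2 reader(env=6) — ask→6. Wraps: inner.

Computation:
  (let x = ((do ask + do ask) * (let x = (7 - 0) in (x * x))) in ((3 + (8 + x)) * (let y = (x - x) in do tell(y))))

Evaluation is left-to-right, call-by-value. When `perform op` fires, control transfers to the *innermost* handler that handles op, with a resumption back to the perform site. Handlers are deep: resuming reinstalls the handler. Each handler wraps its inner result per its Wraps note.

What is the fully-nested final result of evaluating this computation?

Answer: ((0, 3), (0))

Working:
ask @ H2 ⇒ 6
ask @ H2 ⇒ 6
tell(0) @ H1 ⇒ log+=0
H0 returns (0, 3)
H1 returns ((0, 3), (0))
H2 returns ((0, 3), (0))
= ((0, 3), (0))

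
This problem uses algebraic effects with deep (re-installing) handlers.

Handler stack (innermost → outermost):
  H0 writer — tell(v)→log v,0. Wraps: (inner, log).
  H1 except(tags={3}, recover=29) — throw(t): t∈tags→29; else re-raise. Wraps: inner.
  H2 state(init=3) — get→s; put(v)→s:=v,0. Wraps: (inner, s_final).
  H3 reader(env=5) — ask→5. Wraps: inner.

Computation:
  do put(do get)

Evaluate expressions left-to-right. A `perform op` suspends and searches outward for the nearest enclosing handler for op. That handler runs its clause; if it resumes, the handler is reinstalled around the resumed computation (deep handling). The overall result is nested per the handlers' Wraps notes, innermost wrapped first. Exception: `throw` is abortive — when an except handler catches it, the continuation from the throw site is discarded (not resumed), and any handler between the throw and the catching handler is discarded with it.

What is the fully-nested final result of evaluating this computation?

Step-by-step:
get @ H2 ⇒ 3
put(3) @ H2 ⇒ s:=3
H0 returns (0, ())
H1 returns (0, ())
H2 returns ((0, ()), 3)
H3 returns ((0, ()), 3)
= ((0, ()), 3)

Answer: ((0, ()), 3)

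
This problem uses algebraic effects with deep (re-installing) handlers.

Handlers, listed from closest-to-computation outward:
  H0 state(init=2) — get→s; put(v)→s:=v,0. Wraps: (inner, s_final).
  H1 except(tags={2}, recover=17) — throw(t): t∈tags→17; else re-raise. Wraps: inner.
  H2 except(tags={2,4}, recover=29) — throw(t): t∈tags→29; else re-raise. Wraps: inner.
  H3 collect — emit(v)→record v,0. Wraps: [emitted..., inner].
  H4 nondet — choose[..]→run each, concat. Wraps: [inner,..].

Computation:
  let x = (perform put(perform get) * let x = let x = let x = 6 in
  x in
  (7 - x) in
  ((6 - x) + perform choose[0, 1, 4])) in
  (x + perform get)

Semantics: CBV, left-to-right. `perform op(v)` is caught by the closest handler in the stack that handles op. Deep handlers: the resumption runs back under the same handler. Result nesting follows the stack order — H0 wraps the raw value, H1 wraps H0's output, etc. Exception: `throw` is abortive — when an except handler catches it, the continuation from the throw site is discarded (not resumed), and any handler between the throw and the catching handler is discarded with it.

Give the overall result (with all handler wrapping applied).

Answer: [[(2, 2)], [(2, 2)], [(2, 2)]]

Evaluation trace:
get @ H0 ⇒ 2
put(2) @ H0 ⇒ s:=2
choose[0, 1, 4] @ H4
  branch[0] choose=0:
    get @ H0 ⇒ 2
    H0 returns (2, 2)
    H1 returns (2, 2)
    H2 returns (2, 2)
    H3 returns [(2, 2)]
    H4 returns [[(2, 2)]]
  branch[1] choose=1:
    get @ H0 ⇒ 2
    H0 returns (2, 2)
    H1 returns (2, 2)
    H2 returns (2, 2)
    H3 returns [(2, 2)]
    H4 returns [[(2, 2)]]
  branch[2] choose=4:
    get @ H0 ⇒ 2
    H0 returns (2, 2)
    H1 returns (2, 2)
    H2 returns (2, 2)
    H3 returns [(2, 2)]
    H4 returns [[(2, 2)]]
= [[(2, 2)], [(2, 2)], [(2, 2)]]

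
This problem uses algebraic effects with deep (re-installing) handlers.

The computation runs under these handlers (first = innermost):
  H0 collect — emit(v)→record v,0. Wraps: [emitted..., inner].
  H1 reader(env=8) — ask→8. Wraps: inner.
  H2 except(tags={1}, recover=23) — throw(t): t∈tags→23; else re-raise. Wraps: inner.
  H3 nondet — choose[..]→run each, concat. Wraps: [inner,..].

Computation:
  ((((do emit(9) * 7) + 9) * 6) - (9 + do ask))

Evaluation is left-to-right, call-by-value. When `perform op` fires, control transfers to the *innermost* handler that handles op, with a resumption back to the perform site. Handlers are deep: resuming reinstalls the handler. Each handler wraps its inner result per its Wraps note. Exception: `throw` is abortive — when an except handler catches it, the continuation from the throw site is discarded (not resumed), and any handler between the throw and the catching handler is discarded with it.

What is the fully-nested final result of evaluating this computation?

Working:
emit(9) @ H0 ⇒ out+=9
ask @ H1 ⇒ 8
H0 returns [9, 37]
H1 returns [9, 37]
H2 returns [9, 37]
H3 returns [[9, 37]]
= [[9, 37]]

Answer: [[9, 37]]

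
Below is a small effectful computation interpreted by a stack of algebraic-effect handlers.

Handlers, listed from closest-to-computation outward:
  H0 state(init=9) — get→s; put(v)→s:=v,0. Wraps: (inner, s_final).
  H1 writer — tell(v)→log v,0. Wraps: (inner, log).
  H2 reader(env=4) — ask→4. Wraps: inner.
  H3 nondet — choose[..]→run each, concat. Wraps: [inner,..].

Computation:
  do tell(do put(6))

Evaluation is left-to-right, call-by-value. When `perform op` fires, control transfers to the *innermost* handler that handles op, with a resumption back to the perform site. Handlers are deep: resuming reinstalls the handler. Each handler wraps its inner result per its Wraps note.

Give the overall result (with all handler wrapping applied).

Answer: [((0, 6), (0))]

Step-by-step:
put(6) @ H0 ⇒ s:=6
tell(0) @ H1 ⇒ log+=0
H0 returns (0, 6)
H1 returns ((0, 6), (0))
H2 returns ((0, 6), (0))
H3 returns [((0, 6), (0))]
= [((0, 6), (0))]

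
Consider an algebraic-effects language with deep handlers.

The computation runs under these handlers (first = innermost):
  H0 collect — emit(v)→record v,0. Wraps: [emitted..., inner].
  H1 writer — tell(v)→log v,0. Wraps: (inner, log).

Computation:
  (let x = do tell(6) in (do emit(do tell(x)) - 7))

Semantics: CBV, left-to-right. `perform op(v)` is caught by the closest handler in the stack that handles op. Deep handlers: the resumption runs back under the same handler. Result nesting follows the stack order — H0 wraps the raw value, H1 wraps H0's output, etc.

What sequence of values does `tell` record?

Answer: (6, 0)

Evaluation trace:
tell(6) @ H1 ⇒ log+=6
tell(0) @ H1 ⇒ log+=0
emit(0) @ H0 ⇒ out+=0
H0 returns [0, -7]
H1 returns ([0, -7], (6, 0))
= ([0, -7], (6, 0))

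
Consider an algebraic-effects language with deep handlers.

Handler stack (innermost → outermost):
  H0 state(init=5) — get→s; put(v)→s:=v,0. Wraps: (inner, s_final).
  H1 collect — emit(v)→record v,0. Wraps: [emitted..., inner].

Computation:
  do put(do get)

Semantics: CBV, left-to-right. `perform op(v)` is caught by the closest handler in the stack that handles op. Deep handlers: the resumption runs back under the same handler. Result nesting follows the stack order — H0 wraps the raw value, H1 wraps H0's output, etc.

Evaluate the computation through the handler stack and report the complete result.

Working:
get @ H0 ⇒ 5
put(5) @ H0 ⇒ s:=5
H0 returns (0, 5)
H1 returns [(0, 5)]
= [(0, 5)]

Answer: [(0, 5)]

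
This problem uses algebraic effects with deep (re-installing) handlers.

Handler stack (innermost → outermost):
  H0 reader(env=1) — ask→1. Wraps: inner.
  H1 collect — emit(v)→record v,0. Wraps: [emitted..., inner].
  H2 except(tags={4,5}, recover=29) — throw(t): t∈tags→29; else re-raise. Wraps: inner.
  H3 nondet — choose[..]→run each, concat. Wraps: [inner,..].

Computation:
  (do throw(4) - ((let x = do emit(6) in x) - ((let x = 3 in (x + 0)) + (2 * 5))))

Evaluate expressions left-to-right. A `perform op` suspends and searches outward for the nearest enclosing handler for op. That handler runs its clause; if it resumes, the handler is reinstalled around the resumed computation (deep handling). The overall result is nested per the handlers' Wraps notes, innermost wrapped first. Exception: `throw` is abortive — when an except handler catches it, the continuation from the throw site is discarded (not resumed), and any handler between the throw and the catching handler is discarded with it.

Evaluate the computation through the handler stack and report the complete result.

Step-by-step:
throw(4) @ H2 caught ⇒ 29
H3 returns [29]
= [29]

Answer: [29]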